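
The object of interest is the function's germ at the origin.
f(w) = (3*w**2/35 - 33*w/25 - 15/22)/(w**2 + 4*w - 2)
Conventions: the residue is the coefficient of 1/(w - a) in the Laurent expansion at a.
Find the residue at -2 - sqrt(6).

The factor w**2 + 4*w - 2 splits as (w - a)(w - a') with a = -2 - sqrt(6), a' = -2 + sqrt(6). At the order-1 pole a set g(w) = (w - a)*f(w) = [3*w**2/35 - 33*w/25 - 15/22] / (w - a').
Simple pole: residue = g(a) at a = -2 - sqrt(6), which is -291/350 - (3613/15400)*sqrt(6).

The residue is -291/350 - (3613/15400)*sqrt(6).


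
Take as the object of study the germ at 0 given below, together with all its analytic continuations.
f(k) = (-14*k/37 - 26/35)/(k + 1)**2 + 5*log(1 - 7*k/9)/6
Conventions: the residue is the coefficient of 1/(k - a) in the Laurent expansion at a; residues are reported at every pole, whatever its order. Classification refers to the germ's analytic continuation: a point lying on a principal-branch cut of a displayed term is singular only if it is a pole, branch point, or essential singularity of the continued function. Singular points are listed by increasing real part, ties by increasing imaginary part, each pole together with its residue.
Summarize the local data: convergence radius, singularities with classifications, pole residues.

Denominator factor (k + 1)^2: pole of order 2 at -1, modulus 1.
Branch term (5/6)*log(1 - k/(9/7)): its argument vanishes at k = 9/7, a logarithmic branch point, modulus 9/7.
The radius of convergence is the smallest modulus among the singular points: 1.
The branch term is analytic at -1 and contributes nothing to the residue; only the rational part matters.
At the order-2 pole -1 set g(k) = (k - (-1))^2*(rational part) = -14*k/37 - 26/35.
Order-2 pole: residue = g'(a); g'(-1) = -14/37, so the residue is -14/37.
List the singular points by increasing real part (a conjugate pair: the negative imaginary part first).

Radius of convergence at 0: 1.
At -1: a pole of order 2; residue -14/37.
At 9/7: a logarithmic branch point.


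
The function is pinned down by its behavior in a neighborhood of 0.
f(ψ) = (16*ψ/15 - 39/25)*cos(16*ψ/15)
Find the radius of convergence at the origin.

The radius of convergence is infinite.

The factor cos(16*ψ/15) is entire and contributes no finite singular point.
The polynomial part has no poles.
No finite singular points: the Taylor series at 0 converges everywhere.


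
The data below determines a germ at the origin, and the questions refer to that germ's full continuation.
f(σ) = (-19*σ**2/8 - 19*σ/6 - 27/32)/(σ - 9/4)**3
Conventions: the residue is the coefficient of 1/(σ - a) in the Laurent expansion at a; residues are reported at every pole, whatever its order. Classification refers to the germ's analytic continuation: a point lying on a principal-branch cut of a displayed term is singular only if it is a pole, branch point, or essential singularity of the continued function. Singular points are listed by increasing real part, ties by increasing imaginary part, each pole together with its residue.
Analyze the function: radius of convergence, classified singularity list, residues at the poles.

Radius of convergence at 0: 9/4.
At 9/4: a pole of order 3; residue -19/8.

Denominator factor (σ - 9/4)^3: pole of order 3 at 9/4, modulus 9/4.
The radius of convergence is the smallest modulus among the singular points: 9/4.
At the order-3 pole 9/4 set g(σ) = (σ - (9/4))^3*f(σ) = -19*σ**2/8 - 19*σ/6 - 27/32.
Order-3 pole: residue = g''(a)/2; g''(9/4) = -19/4, so the residue is -19/8.


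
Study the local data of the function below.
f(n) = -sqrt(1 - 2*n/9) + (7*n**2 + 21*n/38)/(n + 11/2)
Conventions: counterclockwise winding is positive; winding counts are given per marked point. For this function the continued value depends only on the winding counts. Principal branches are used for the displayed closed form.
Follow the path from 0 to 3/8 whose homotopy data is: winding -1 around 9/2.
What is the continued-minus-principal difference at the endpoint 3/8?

The rational part is single-valued and drops out of the difference; each branch term changes only by its own monodromy.
(-1)*sqrt(1 - n/(9/2)): winding -1 is odd, the square root flips sign, contributing -2*(-1)*sqrt(1 - (3/8)/(9/2)) = -2*(-1)*sqrt(11/12) = (1/3)*sqrt(33).
Summing the contributions at n = 3/8 gives (1/3)*sqrt(33).

Continued minus principal equals (1/3)*sqrt(33).


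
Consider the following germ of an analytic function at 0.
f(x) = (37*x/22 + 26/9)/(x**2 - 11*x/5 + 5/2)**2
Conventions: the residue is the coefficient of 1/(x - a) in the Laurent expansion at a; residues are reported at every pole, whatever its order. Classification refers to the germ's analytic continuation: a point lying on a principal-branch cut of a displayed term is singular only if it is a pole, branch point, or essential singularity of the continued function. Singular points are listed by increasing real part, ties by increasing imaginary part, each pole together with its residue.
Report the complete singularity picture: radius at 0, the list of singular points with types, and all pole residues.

Radius of convergence at 0: (1/2)*sqrt(10).
At (11/10) - ((1/10)*sqrt(129))*i: a pole of order 2; residue ((21325/299538)*sqrt(129))*i.
At (11/10) + ((1/10)*sqrt(129))*i: a pole of order 2; residue -((21325/299538)*sqrt(129))*i.

Denominator factor (x**2 - 11*x/5 + 5/2)^2: discriminant -129/25, complex-conjugate roots (11/10) + ((1/10)*sqrt(129))*i and (11/10) - ((1/10)*sqrt(129))*i; poles of order 2, moduli (1/2)*sqrt(10) and (1/2)*sqrt(10).
The radius of convergence is the smallest modulus among the singular points: (1/2)*sqrt(10).
The factor x**2 - 11*x/5 + 5/2 splits as (x - a)(x - a') with a = (11/10) - ((1/10)*sqrt(129))*i, a' = (11/10) + ((1/10)*sqrt(129))*i. At the order-2 pole a set g(x) = (x - a)^2*f(x) = [37*x/22 + 26/9] / (x - a')^2.
Order-2 pole: residue = g'(a); g'((11/10) - ((1/10)*sqrt(129))*i) = ((21325/299538)*sqrt(129))*i, so the residue is ((21325/299538)*sqrt(129))*i.
The factor x**2 - 11*x/5 + 5/2 splits as (x - a)(x - a') with a = (11/10) + ((1/10)*sqrt(129))*i, a' = (11/10) - ((1/10)*sqrt(129))*i. At the order-2 pole a set g(x) = (x - a)^2*f(x) = [37*x/22 + 26/9] / (x - a')^2.
Order-2 pole: residue = g'(a); g'((11/10) + ((1/10)*sqrt(129))*i) = -((21325/299538)*sqrt(129))*i, so the residue is -((21325/299538)*sqrt(129))*i.
List the singular points by increasing real part (a conjugate pair: the negative imaginary part first).


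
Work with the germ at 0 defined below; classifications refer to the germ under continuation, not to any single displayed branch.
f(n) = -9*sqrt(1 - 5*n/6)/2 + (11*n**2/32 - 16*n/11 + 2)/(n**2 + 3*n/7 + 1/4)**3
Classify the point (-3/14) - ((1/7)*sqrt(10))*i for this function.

The denominator factor n**2 + 3*n/7 + 1/4 vanishes at (-3/14) - ((1/7)*sqrt(10))*i and appears to the power 3; the numerator there equals (155737/68992) + ((3947/17248)*sqrt(10))*i, nonzero, and no other factor vanishes.
The branch terms are analytic at this point.
Hence a pole whose order is the multiplicity, 3.

The point is a pole of order 3.


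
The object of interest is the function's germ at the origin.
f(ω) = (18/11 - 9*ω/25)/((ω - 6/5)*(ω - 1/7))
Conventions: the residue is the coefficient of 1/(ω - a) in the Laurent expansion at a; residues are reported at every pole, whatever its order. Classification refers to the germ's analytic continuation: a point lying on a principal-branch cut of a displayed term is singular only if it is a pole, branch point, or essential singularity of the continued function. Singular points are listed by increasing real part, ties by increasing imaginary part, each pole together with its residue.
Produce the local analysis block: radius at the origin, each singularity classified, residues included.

Denominator factor (ω - 6/5): pole of order 1 at 6/5, modulus 6/5.
Denominator factor (ω - 1/7): pole of order 1 at 1/7, modulus 1/7.
The radius of convergence is the smallest modulus among the singular points: 1/7.
At the order-1 pole 1/7 set g(ω) = (ω - (1/7))*f(ω) = (18/11 - 9*ω/25)/(ω - 6/5).
Simple pole: residue = g(a) at a = 1/7, which is -3051/2035.
At the order-1 pole 6/5 set g(ω) = (ω - (6/5))*f(ω) = (18/11 - 9*ω/25)/(ω - 1/7).
Simple pole: residue = g(a) at a = 6/5, which is 11592/10175.
List the singular points by increasing real part (a conjugate pair: the negative imaginary part first).

Radius of convergence at 0: 1/7.
At 1/7: a pole of order 1; residue -3051/2035.
At 6/5: a pole of order 1; residue 11592/10175.


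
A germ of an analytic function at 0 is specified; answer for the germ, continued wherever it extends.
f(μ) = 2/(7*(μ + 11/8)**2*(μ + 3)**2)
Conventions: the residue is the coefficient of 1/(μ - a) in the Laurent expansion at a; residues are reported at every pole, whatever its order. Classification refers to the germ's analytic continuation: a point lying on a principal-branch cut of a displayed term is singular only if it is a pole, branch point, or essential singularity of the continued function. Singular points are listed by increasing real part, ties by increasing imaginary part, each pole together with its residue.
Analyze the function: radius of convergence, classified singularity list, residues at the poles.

Denominator factor (μ + 11/8)^2: pole of order 2 at -11/8, modulus 11/8.
Denominator factor (μ + 3)^2: pole of order 2 at -3, modulus 3.
The radius of convergence is the smallest modulus among the singular points: 11/8.
At the order-2 pole -3 set g(μ) = (μ - (-3))^2*f(μ) = 2/(7*(μ + 11/8)**2).
Order-2 pole: residue = g'(a); g'(-3) = 2048/15379, so the residue is 2048/15379.
At the order-2 pole -11/8 set g(μ) = (μ - (-11/8))^2*f(μ) = 2/(7*(μ + 3)**2).
Order-2 pole: residue = g'(a); g'(-11/8) = -2048/15379, so the residue is -2048/15379.
List the singular points by increasing real part (a conjugate pair: the negative imaginary part first).

Radius of convergence at 0: 11/8.
At -3: a pole of order 2; residue 2048/15379.
At -11/8: a pole of order 2; residue -2048/15379.


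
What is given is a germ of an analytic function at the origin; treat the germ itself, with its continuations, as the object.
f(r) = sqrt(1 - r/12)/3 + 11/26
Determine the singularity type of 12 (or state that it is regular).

The term (1/3)*sqrt(1 - r/(12)) has argument 1 - 12/(12) = 0 at 12: a square-root (algebraic, two-sheeted) branch point; the remaining terms are analytic or single-valued there.

The point is an algebraic (square-root) branch point.


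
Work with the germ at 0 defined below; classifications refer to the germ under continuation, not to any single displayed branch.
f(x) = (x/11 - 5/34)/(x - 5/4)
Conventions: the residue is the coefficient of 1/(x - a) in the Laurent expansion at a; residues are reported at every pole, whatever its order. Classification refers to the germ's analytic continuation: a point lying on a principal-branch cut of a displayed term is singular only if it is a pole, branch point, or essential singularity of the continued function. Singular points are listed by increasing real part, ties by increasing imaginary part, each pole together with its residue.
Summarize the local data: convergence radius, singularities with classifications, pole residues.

Denominator factor (x - 5/4): pole of order 1 at 5/4, modulus 5/4.
The radius of convergence is the smallest modulus among the singular points: 5/4.
At the order-1 pole 5/4 set g(x) = (x - (5/4))*f(x) = x/11 - 5/34.
Simple pole: residue = g(a) at a = 5/4, which is -25/748.

Radius of convergence at 0: 5/4.
At 5/4: a pole of order 1; residue -25/748.


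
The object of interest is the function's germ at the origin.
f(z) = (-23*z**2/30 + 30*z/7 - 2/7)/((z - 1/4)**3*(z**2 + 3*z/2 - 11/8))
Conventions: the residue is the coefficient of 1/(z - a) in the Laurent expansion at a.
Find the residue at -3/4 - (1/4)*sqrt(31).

The residue is 2211904/354375 - (12987736/10985625)*sqrt(31).

The factor z**2 + 3*z/2 - 11/8 splits as (z - a)(z - a') with a = -3/4 - (1/4)*sqrt(31), a' = -3/4 + (1/4)*sqrt(31). At the order-1 pole a set g(z) = (z - a)*f(z) = [(-23*z**2/30 + 30*z/7 - 2/7)/(z - 1/4)**3] / (z - a').
Simple pole: residue = g(a) at a = -3/4 - (1/4)*sqrt(31), which is 2211904/354375 - (12987736/10985625)*sqrt(31).


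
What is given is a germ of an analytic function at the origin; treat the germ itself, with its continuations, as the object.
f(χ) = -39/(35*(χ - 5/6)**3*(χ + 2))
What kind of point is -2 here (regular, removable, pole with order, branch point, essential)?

The point is a pole of order 1.

The denominator factor χ + 2 vanishes at -2 and appears to the power 1; the numerator there equals -39/35, nonzero, and no other factor vanishes.
Hence a pole whose order is the multiplicity, 1.


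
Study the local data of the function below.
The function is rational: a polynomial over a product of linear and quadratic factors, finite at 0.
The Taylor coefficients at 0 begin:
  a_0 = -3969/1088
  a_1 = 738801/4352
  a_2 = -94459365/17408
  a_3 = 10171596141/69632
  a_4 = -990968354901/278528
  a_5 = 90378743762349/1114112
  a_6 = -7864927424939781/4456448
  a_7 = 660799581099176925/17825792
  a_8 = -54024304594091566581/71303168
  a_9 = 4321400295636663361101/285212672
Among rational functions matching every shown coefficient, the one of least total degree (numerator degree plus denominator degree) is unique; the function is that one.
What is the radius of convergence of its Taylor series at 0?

The radius of convergence is 11/2 - (1/6)*sqrt(1065).

No rational of total degree below 8 reproduces all 10 coefficients; solving the [1/7] Pade equations on them gives f(w) = (3*w/4 + 21/34)/((w - 4/7)*(w**2 + 11*w + 2/3)**3), whose expansion matches every shown term.
Denominator factor (w - 4/7): pole of order 1 at 4/7, modulus 4/7.
Denominator factor (w**2 + 11*w + 2/3)^3: discriminant 355/3, real irrational roots -11/2 + (1/6)*sqrt(1065) and -11/2 - (1/6)*sqrt(1065); poles of order 3, moduli 11/2 - (1/6)*sqrt(1065) and 11/2 + (1/6)*sqrt(1065).
The radius of convergence is the smallest modulus among the singular points: 11/2 - (1/6)*sqrt(1065).


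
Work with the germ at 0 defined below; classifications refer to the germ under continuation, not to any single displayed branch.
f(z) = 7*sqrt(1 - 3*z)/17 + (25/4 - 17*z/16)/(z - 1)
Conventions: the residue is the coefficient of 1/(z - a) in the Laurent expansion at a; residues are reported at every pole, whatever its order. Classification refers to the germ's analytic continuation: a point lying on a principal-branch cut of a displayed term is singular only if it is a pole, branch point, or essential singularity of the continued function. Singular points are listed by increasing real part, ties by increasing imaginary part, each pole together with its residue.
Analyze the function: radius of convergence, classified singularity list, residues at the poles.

Denominator factor (z - 1): pole of order 1 at 1, modulus 1.
Branch term (7/17)*sqrt(1 - z/(1/3)): its argument vanishes at z = 1/3, a square-root branch point, modulus 1/3.
The radius of convergence is the smallest modulus among the singular points: 1/3.
The branch term is analytic at 1 and contributes nothing to the residue; only the rational part matters.
At the order-1 pole 1 set g(z) = (z - (1))*(rational part) = 25/4 - 17*z/16.
Simple pole: residue = g(a) at a = 1, which is 83/16.
List the singular points by increasing real part (a conjugate pair: the negative imaginary part first).

Radius of convergence at 0: 1/3.
At 1/3: an algebraic (square-root) branch point.
At 1: a pole of order 1; residue 83/16.


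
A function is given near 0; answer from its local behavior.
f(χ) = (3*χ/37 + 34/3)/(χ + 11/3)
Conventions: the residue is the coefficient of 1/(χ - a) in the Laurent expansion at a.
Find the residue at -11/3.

The residue is 1225/111.

At the order-1 pole -11/3 set g(χ) = (χ - (-11/3))*f(χ) = 3*χ/37 + 34/3.
Simple pole: residue = g(a) at a = -11/3, which is 1225/111.


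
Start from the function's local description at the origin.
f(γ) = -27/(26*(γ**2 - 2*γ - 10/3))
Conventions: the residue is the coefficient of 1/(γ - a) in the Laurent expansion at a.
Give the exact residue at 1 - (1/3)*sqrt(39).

The factor γ**2 - 2*γ - 10/3 splits as (γ - a)(γ - a') with a = 1 - (1/3)*sqrt(39), a' = 1 + (1/3)*sqrt(39). At the order-1 pole a set g(γ) = (γ - a)*f(γ) = [-27/26] / (γ - a').
Simple pole: residue = g(a) at a = 1 - (1/3)*sqrt(39), which is (27/676)*sqrt(39).

The residue is (27/676)*sqrt(39).


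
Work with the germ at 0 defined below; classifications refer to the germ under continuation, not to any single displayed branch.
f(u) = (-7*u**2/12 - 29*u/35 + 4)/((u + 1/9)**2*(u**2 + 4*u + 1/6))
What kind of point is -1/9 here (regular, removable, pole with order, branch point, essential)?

The denominator factor u + 1/9 vanishes at -1/9 and appears to the power 2; the numerator there equals 138967/34020, nonzero, and no other factor vanishes.
Hence a pole whose order is the multiplicity, 2.

The point is a pole of order 2.


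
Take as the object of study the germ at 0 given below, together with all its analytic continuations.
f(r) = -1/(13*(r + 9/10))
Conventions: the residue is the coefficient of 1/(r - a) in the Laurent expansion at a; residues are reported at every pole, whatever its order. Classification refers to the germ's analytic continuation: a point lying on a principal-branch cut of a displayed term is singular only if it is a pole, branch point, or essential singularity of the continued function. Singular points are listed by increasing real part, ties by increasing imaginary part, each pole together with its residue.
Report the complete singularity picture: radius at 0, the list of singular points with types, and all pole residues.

Radius of convergence at 0: 9/10.
At -9/10: a pole of order 1; residue -1/13.

Denominator factor (r + 9/10): pole of order 1 at -9/10, modulus 9/10.
The radius of convergence is the smallest modulus among the singular points: 9/10.
At the order-1 pole -9/10 set g(r) = (r - (-9/10))*f(r) = -1/13.
Simple pole: residue = g(a) at a = -9/10, which is -1/13.


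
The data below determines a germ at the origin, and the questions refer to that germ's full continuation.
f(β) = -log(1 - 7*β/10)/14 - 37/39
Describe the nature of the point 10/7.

The point is a logarithmic branch point.

The term (-1/14)*log(1 - β/(10/7)) has argument 1 - 10/7/(10/7) = 0 at 10/7: a logarithmic (infinitely-sheeted) branch point; the remaining terms are analytic or single-valued there.


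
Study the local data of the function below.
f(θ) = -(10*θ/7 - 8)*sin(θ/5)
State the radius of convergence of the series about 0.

The radius of convergence is infinite.

The factor -sin(θ/5) is entire and contributes no finite singular point.
The polynomial part has no poles.
No finite singular points: the Taylor series at 0 converges everywhere.


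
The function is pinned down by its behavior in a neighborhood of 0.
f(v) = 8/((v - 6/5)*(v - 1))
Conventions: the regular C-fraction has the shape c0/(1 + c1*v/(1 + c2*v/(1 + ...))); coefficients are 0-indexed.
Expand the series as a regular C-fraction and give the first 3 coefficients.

Taylor coefficients (expand at 0): a_0 = 20/3, a_1 = 110/9, a_2 = 455/27.
c0 = a_0 = 20/3. Peel one level at a time: if S = 1 + c*v/S' with S'(0) = 1, then c is the v-coefficient of S and S' = c*v/(S - 1).
S_1 = c0/f = 1 + (-11/6)*v + (5/6)*v^2 + ...; c1 = -11/6.
S_2 = c1*v/(S_1 - 1) = 1 + (5/11)*v + ...; c2 = 5/11.

The regular C-fraction coefficients are [20/3, -11/6, 5/11].


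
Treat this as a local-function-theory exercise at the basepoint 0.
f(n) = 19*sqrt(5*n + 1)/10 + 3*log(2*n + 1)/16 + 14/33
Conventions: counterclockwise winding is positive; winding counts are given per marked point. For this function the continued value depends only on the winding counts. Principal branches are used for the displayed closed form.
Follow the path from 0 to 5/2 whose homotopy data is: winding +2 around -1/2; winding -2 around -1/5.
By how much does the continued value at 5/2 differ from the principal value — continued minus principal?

Continued minus principal equals (3/4)*pi*i.

The rational part is single-valued and drops out of the difference; each branch term changes only by its own monodromy.
(19/10)*sqrt(1 - n/(-1/5)): winding -2 is even, the square root returns to the same sheet, contribution 0.
(3/16)*log(1 - n/(-1/2)): each positive loop around -1/2 adds 2*pi*i to the log, so winding +2 contributes (3/16)*(2)*2*pi*i = (3/4)*pi*i.
Summing the contributions at n = 5/2 gives (3/4)*pi*i.


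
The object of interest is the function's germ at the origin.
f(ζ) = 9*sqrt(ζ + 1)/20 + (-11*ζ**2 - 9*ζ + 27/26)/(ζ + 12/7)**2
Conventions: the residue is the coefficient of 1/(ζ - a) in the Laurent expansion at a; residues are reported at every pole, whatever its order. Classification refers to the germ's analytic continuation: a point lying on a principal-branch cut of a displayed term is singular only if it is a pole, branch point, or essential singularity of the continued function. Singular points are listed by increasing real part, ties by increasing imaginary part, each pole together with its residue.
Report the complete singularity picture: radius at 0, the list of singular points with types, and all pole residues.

Radius of convergence at 0: 1.
At -12/7: a pole of order 2; residue 201/7.
At -1: an algebraic (square-root) branch point.

Denominator factor (ζ + 12/7)^2: pole of order 2 at -12/7, modulus 12/7.
Branch term (9/20)*sqrt(1 - ζ/(-1)): its argument vanishes at ζ = -1, a square-root branch point, modulus 1.
The radius of convergence is the smallest modulus among the singular points: 1.
The branch term is analytic at -12/7 and contributes nothing to the residue; only the rational part matters.
At the order-2 pole -12/7 set g(ζ) = (ζ - (-12/7))^2*(rational part) = -11*ζ**2 - 9*ζ + 27/26.
Order-2 pole: residue = g'(a); g'(-12/7) = 201/7, so the residue is 201/7.
List the singular points by increasing real part (a conjugate pair: the negative imaginary part first).


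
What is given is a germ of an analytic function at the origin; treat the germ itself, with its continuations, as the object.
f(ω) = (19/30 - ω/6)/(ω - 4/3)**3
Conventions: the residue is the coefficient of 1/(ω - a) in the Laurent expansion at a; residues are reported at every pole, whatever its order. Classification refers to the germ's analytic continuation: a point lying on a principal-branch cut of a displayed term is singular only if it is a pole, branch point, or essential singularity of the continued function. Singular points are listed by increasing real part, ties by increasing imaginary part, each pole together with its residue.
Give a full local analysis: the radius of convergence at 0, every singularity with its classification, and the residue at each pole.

Denominator factor (ω - 4/3)^3: pole of order 3 at 4/3, modulus 4/3.
The radius of convergence is the smallest modulus among the singular points: 4/3.
At the order-3 pole 4/3 set g(ω) = (ω - (4/3))^3*f(ω) = 19/30 - ω/6.
Order-3 pole: residue = g''(a)/2; g''(4/3) = 0, so the residue is 0.

Radius of convergence at 0: 4/3.
At 4/3: a pole of order 3; residue 0.


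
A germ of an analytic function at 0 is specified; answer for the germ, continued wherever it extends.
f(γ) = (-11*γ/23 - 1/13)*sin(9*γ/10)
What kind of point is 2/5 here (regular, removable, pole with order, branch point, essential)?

There is no denominator, hence no pole anywhere.
The factor sin(9*γ/10) is entire.
So the germ continues analytically to 2/5.

The point is a regular point.


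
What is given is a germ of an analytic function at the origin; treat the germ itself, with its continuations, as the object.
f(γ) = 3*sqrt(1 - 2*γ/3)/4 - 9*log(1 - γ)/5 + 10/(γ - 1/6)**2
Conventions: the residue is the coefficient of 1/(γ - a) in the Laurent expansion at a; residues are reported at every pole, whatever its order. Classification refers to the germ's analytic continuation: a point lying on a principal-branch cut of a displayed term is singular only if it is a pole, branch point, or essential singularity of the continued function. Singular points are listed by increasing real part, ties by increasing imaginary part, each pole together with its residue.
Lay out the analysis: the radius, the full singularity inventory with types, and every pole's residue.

Radius of convergence at 0: 1/6.
At 1/6: a pole of order 2; residue 0.
At 1: a logarithmic branch point.
At 3/2: an algebraic (square-root) branch point.

Denominator factor (γ - 1/6)^2: pole of order 2 at 1/6, modulus 1/6.
Branch term (3/4)*sqrt(1 - γ/(3/2)): its argument vanishes at γ = 3/2, a square-root branch point, modulus 3/2.
Branch term (-9/5)*log(1 - γ/(1)): its argument vanishes at γ = 1, a logarithmic branch point, modulus 1.
The radius of convergence is the smallest modulus among the singular points: 1/6.
The branch terms are analytic at 1/6 and contribute nothing to the residue; only the rational part matters.
At the order-2 pole 1/6 set g(γ) = (γ - (1/6))^2*(rational part) = 10.
Order-2 pole: residue = g'(a); g'(1/6) = 0, so the residue is 0.
List the singular points by increasing real part (a conjugate pair: the negative imaginary part first).


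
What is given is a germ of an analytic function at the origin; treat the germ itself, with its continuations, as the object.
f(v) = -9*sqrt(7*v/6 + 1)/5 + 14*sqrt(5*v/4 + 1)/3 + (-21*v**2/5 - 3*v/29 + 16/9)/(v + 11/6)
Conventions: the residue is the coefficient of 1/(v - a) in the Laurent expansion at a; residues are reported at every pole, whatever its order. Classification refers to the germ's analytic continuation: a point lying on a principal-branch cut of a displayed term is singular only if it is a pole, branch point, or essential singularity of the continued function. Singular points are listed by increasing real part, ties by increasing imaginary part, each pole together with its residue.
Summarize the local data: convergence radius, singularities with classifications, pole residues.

Radius of convergence at 0: 4/5.
At -11/6: a pole of order 1; residue -63419/5220.
At -6/7: an algebraic (square-root) branch point.
At -4/5: an algebraic (square-root) branch point.

Denominator factor (v + 11/6): pole of order 1 at -11/6, modulus 11/6.
Branch term (14/3)*sqrt(1 - v/(-4/5)): its argument vanishes at v = -4/5, a square-root branch point, modulus 4/5.
Branch term (-9/5)*sqrt(1 - v/(-6/7)): its argument vanishes at v = -6/7, a square-root branch point, modulus 6/7.
The radius of convergence is the smallest modulus among the singular points: 4/5.
The branch terms are analytic at -11/6 and contribute nothing to the residue; only the rational part matters.
At the order-1 pole -11/6 set g(v) = (v - (-11/6))*(rational part) = -21*v**2/5 - 3*v/29 + 16/9.
Simple pole: residue = g(a) at a = -11/6, which is -63419/5220.
List the singular points by increasing real part (a conjugate pair: the negative imaginary part first).


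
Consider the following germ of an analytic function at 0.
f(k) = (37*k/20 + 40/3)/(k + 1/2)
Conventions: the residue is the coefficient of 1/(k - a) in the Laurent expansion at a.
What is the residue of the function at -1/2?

The residue is 1489/120.

At the order-1 pole -1/2 set g(k) = (k - (-1/2))*f(k) = 37*k/20 + 40/3.
Simple pole: residue = g(a) at a = -1/2, which is 1489/120.


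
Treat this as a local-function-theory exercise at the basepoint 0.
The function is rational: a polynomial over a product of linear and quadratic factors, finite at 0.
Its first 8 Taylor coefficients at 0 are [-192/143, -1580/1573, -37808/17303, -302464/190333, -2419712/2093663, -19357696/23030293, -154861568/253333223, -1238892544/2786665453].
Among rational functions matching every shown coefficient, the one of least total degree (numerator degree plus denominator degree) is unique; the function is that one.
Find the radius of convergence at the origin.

No rational of total degree below 3 reproduces all 8 coefficients; solving the [2/1] Pade equations on them gives f(y) = (2*y**2 + y/26 + 24/13)/(y - 11/8), whose expansion matches every shown term.
Denominator factor (y - 11/8): pole of order 1 at 11/8, modulus 11/8.
The radius of convergence is the smallest modulus among the singular points: 11/8.

The radius of convergence is 11/8.


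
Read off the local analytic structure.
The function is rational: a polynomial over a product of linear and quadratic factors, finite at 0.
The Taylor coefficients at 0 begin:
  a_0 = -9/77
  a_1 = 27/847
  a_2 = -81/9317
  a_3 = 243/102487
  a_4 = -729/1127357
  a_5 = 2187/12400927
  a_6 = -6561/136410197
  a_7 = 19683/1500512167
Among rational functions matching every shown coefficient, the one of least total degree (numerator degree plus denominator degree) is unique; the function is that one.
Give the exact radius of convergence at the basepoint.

The radius of convergence is 11/3.

No rational of total degree below 1 reproduces all 8 coefficients; solving the [0/1] Pade equations on them gives f(y) = -3/(7*(y + 11/3)), whose expansion matches every shown term.
Denominator factor (y + 11/3): pole of order 1 at -11/3, modulus 11/3.
The radius of convergence is the smallest modulus among the singular points: 11/3.


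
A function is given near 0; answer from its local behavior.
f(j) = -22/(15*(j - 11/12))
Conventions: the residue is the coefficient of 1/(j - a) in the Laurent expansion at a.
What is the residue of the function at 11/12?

The residue is -22/15.

At the order-1 pole 11/12 set g(j) = (j - (11/12))*f(j) = -22/15.
Simple pole: residue = g(a) at a = 11/12, which is -22/15.


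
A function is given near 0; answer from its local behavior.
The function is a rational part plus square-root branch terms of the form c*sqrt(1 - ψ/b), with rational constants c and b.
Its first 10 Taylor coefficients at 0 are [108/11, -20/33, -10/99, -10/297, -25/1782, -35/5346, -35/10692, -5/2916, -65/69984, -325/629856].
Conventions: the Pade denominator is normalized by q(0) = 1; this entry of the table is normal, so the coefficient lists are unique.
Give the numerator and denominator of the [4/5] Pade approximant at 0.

Taylor coefficients needed (read off): a_0 = 108/11, a_1 = -20/33, a_2 = -10/99, a_3 = -10/297, a_4 = -25/1782, a_5 = -35/5346, a_6 = -35/10692, a_7 = -5/2916, a_8 = -65/69984, a_9 = -325/629856.
Write the denominator as Q(ψ) = 1 + q1*ψ + q2*ψ^2 + q3*ψ^3 + q4*ψ^4 + q5*ψ^5. Requiring Q*f - P = O(ψ^10) with deg P <= 4 kills the coefficients of ψ^5..ψ^9 in Q*f:
  ψ^5: a_5 + q1*a_4 + q2*a_3 + q3*a_2 + q4*a_1 + q5*a_0 = 0, i.e. -35/5346 + (-25/1782)*q1 + (-10/297)*q2 + (-10/99)*q3 + (-20/33)*q4 + (108/11)*q5 = 0.
  ψ^6: a_6 + q1*a_5 + q2*a_4 + q3*a_3 + q4*a_2 + q5*a_1 = 0, i.e. -35/10692 + (-35/5346)*q1 + (-25/1782)*q2 + (-10/297)*q3 + (-10/99)*q4 + (-20/33)*q5 = 0.
  ψ^7: a_7 + q1*a_6 + q2*a_5 + q3*a_4 + q4*a_3 + q5*a_2 = 0, i.e. -5/2916 + (-35/10692)*q1 + (-35/5346)*q2 + (-25/1782)*q3 + (-10/297)*q4 + (-10/99)*q5 = 0.
  ψ^8: a_8 + q1*a_7 + q2*a_6 + q3*a_5 + q4*a_4 + q5*a_3 = 0, i.e. -65/69984 + (-5/2916)*q1 + (-35/10692)*q2 + (-35/5346)*q3 + (-25/1782)*q4 + (-10/297)*q5 = 0.
  ψ^9: a_9 + q1*a_8 + q2*a_7 + q3*a_6 + q4*a_5 + q5*a_4 = 0, i.e. -325/629856 + (-65/69984)*q1 + (-5/2916)*q2 + (-35/10692)*q3 + (-35/5346)*q4 + (-25/1782)*q5 = 0.
Solving this linear system: q1 = -263/201, q2 = 1337/2412, q3 = -595/7236, q4 = 235/86832, q5 = 5/260496.
The numerator is Q*f truncated at degree 4: P0 = a_0 = 108/11; P1 = a_1 + q1*a_0 = -2704/201; P2 = a_2 + q1*a_1 + q2*a_0 = 411/67; P3 = a_3 + q1*a_2 + q2*a_1 + q3*a_0 = -70/67; P4 = a_4 + q1*a_3 + q2*a_2 + q3*a_1 + q4*a_0 = 365/7236.

The Pade approximant has numerator coefficients [108/11, -2704/201, 411/67, -70/67, 365/7236]; denominator coefficients [1, -263/201, 1337/2412, -595/7236, 235/86832, 5/260496].


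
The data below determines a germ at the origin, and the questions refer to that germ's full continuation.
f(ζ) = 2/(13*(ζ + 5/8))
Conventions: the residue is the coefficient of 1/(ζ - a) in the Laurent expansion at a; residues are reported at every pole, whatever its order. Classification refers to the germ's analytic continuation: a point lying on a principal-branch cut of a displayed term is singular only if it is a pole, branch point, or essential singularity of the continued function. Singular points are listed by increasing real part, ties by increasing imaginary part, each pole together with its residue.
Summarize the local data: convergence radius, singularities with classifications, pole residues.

Radius of convergence at 0: 5/8.
At -5/8: a pole of order 1; residue 2/13.

Denominator factor (ζ + 5/8): pole of order 1 at -5/8, modulus 5/8.
The radius of convergence is the smallest modulus among the singular points: 5/8.
At the order-1 pole -5/8 set g(ζ) = (ζ - (-5/8))*f(ζ) = 2/13.
Simple pole: residue = g(a) at a = -5/8, which is 2/13.


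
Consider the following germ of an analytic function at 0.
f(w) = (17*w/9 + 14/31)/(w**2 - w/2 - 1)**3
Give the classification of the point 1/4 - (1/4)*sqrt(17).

The denominator factor w**2 - w/2 - 1 vanishes at 1/4 - (1/4)*sqrt(17) and appears to the power 3; the numerator there equals 1031/1116 - (17/36)*sqrt(17), nonzero, and no other factor vanishes.
Hence a pole whose order is the multiplicity, 3.

The point is a pole of order 3.


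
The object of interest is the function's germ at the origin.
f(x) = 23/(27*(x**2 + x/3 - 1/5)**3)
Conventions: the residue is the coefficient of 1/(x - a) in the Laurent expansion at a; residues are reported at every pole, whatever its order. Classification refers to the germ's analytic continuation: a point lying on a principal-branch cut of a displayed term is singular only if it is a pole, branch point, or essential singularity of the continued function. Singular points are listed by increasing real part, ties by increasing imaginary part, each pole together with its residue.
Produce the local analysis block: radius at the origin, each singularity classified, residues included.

Denominator factor (x**2 + x/3 - 1/5)^3: discriminant 41/45, real irrational roots -1/6 + (1/30)*sqrt(205) and -1/6 - (1/30)*sqrt(205); poles of order 3, moduli -1/6 + (1/30)*sqrt(205) and 1/6 + (1/30)*sqrt(205).
The radius of convergence is the smallest modulus among the singular points: -1/6 + (1/30)*sqrt(205).
The factor x**2 + x/3 - 1/5 splits as (x - a)(x - a') with a = -1/6 - (1/30)*sqrt(205), a' = -1/6 + (1/30)*sqrt(205). At the order-3 pole a set g(x) = (x - a)^3*f(x) = [23/27] / (x - a')^3.
Order-3 pole: residue = g''(a)/2; g''(-1/6 - (1/30)*sqrt(205)) = -(62100/68921)*sqrt(205), so the residue is -(31050/68921)*sqrt(205).
The factor x**2 + x/3 - 1/5 splits as (x - a)(x - a') with a = -1/6 + (1/30)*sqrt(205), a' = -1/6 - (1/30)*sqrt(205). At the order-3 pole a set g(x) = (x - a)^3*f(x) = [23/27] / (x - a')^3.
Order-3 pole: residue = g''(a)/2; g''(-1/6 + (1/30)*sqrt(205)) = (62100/68921)*sqrt(205), so the residue is (31050/68921)*sqrt(205).
List the singular points by increasing real part (a conjugate pair: the negative imaginary part first).

Radius of convergence at 0: -1/6 + (1/30)*sqrt(205).
At -1/6 - (1/30)*sqrt(205): a pole of order 3; residue -(31050/68921)*sqrt(205).
At -1/6 + (1/30)*sqrt(205): a pole of order 3; residue (31050/68921)*sqrt(205).


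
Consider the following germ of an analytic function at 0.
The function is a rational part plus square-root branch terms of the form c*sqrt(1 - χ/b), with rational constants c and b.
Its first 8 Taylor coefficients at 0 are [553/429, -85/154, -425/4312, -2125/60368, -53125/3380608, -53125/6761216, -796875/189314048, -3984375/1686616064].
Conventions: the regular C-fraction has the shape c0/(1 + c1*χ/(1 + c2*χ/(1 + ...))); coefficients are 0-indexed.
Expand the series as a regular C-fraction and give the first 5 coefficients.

Taylor coefficients (read off): a_0 = 553/429, a_1 = -85/154, a_2 = -425/4312, a_3 = -2125/60368, a_4 = -53125/3380608.
c0 = a_0 = 553/429. Peel one level at a time: if S = 1 + c*χ/S' with S'(0) = 1, then c is the χ-coefficient of S and S' = c*χ/(S - 1).
S_1 = c0/f = 1 + (3315/7742)*χ + (31144425/119877128)*χ^2 + ...; c1 = 3315/7742.
S_2 = c1*χ/(S_1 - 1) = 1 + (-9395/15484)*χ + (-25/784)*χ^2 + ...; c2 = -9395/15484.
S_3 = c2*χ/(S_2 - 1) = 1 + (-395/7516)*χ + (-6329875/395431792)*χ^2 + ...; c3 = -395/7516.
S_4 = c3*χ/(S_3 - 1) = 1 + (-16025/52612)*χ + ...; c4 = -16025/52612.

The regular C-fraction coefficients are [553/429, 3315/7742, -9395/15484, -395/7516, -16025/52612].


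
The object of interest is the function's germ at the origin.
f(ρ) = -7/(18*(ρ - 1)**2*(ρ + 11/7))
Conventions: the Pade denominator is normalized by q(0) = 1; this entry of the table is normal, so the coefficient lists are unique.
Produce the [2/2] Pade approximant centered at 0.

The Pade approximant has numerator coefficients [-49/198, -343/7524, -2401/22572]; denominator coefficients [1, -493/418, -59/627].

Taylor coefficients needed (expand at 0): a_0 = -49/198, a_1 = -245/726, a_2 = -2107/3993, a_3 = -86191/131769, a_4 = -793457/966306.
Write the denominator as Q(ρ) = 1 + q1*ρ + q2*ρ^2. Requiring Q*f - P = O(ρ^5) with deg P <= 2 kills the coefficients of ρ^3..ρ^4 in Q*f:
  ρ^3: a_3 + q1*a_2 + q2*a_1 = 0, i.e. -86191/131769 + (-2107/3993)*q1 + (-245/726)*q2 = 0.
  ρ^4: a_4 + q1*a_3 + q2*a_2 = 0, i.e. -793457/966306 + (-86191/131769)*q1 + (-2107/3993)*q2 = 0.
Solving this linear system: q1 = -493/418, q2 = -59/627.
The numerator is Q*f truncated at degree 2: P0 = a_0 = -49/198; P1 = a_1 + q1*a_0 = -343/7524; P2 = a_2 + q1*a_1 + q2*a_0 = -2401/22572.


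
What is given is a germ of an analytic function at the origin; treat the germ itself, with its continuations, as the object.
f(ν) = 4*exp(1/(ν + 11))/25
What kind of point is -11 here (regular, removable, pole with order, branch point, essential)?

The point is an essential singularity.

The exponent 1/(ν - (-11)) has a pole at -11, so exp(1/(ν - (-11))) takes every nonzero value near it: an essential singularity (not a pole of any order).


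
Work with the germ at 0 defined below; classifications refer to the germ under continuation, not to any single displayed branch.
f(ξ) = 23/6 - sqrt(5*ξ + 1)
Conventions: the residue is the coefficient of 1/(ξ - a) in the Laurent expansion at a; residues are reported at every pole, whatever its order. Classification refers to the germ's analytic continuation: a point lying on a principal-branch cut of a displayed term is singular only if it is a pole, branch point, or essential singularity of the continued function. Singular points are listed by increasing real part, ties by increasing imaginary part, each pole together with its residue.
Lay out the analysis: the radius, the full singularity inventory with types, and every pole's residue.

Radius of convergence at 0: 1/5.
At -1/5: an algebraic (square-root) branch point.

Branch term (-1)*sqrt(1 - ξ/(-1/5)): its argument vanishes at ξ = -1/5, a square-root branch point, modulus 1/5.
The radius of convergence is the smallest modulus among the singular points: 1/5.


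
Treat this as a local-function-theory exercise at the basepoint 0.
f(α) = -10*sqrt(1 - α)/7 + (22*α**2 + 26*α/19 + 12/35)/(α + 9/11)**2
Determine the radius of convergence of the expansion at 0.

Denominator factor (α + 9/11)^2: pole of order 2 at -9/11, modulus 9/11.
Branch term (-10/7)*sqrt(1 - α/(1)): its argument vanishes at α = 1, a square-root branch point, modulus 1.
The radius of convergence is the smallest modulus among the singular points: 9/11.

The radius of convergence is 9/11.


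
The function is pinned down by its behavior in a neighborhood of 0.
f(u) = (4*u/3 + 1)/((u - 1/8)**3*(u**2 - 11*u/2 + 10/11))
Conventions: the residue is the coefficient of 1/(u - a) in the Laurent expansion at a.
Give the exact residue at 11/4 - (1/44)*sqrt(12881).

The factor u**2 - 11*u/2 + 10/11 splits as (u - a)(u - a') with a = 11/4 - (1/44)*sqrt(12881), a' = 11/4 + (1/44)*sqrt(12881). At the order-1 pole a set g(u) = (u - a)*f(u) = [(4*u/3 + 1)/(u - 1/8)**3] / (u - a').
Simple pole: residue = g(a) at a = 11/4 - (1/44)*sqrt(12881), which is -17553851392/13972389 - (181116649472/16361667519)*sqrt(12881).

The residue is -17553851392/13972389 - (181116649472/16361667519)*sqrt(12881).
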